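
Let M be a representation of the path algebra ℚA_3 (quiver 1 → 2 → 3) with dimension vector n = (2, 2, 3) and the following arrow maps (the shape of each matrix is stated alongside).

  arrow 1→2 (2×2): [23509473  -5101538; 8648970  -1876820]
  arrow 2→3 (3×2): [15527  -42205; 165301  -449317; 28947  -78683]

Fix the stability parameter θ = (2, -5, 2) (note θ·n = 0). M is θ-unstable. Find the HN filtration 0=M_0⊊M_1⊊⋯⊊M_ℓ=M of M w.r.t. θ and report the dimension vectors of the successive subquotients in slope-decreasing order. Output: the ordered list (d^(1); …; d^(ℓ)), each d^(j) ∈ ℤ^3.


Via rank(M_{q-1}∘⋯∘M_p): M ≅ I[1,1], I[1,3], I[2,3], I[3,3].
μ_θ-semistable layers: μ^(1)=2; μ^(2)=-3/2; μ^(3)=-5

((1, 0, 3); (1, 1, 0); (0, 1, 0))


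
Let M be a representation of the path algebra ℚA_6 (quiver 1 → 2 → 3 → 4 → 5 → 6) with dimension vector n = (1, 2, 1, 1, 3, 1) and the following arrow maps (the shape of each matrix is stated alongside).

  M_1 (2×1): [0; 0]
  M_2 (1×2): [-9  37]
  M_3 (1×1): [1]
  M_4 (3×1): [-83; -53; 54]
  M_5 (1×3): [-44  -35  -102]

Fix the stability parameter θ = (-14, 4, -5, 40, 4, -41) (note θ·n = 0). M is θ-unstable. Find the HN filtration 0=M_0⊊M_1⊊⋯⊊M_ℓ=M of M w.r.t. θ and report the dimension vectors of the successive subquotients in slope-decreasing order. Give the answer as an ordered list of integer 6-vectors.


Via rank(M_{q-1}∘⋯∘M_p): M ≅ I[1,1], I[2,2], I[2,6], I[5,5]^2.
μ_θ-semistable layers: μ^(1)=4; μ^(2)=1; μ^(3)=-1/2; μ^(4)=-14

((0, 1, 0, 0, 2, 0); (0, 0, 0, 1, 1, 1); (0, 1, 1, 0, 0, 0); (1, 0, 0, 0, 0, 0))


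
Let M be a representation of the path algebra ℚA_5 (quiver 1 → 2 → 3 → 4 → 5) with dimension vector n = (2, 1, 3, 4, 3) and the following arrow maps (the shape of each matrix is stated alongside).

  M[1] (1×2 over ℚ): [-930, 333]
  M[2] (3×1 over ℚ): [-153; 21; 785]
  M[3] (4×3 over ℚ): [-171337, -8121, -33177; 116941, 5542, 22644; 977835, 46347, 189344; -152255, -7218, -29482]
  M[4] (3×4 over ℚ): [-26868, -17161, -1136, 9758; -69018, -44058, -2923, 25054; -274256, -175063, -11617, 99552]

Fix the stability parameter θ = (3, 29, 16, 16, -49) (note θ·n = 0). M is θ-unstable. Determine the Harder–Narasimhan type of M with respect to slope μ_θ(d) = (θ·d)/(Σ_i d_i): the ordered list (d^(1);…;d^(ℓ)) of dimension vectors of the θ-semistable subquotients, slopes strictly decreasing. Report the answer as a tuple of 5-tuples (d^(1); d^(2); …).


Barcode: M ≅ I[1,1], I[1,5], I[3,5]^2, I[4,4]. HN layers by μ_θ (3 steps, strictly decreasing):
  μ^(1)=16; μ^(2)=3; μ^(3)=-17/3

((0, 0, 0, 1, 0); (2, 1, 1, 1, 1); (0, 0, 2, 2, 2))


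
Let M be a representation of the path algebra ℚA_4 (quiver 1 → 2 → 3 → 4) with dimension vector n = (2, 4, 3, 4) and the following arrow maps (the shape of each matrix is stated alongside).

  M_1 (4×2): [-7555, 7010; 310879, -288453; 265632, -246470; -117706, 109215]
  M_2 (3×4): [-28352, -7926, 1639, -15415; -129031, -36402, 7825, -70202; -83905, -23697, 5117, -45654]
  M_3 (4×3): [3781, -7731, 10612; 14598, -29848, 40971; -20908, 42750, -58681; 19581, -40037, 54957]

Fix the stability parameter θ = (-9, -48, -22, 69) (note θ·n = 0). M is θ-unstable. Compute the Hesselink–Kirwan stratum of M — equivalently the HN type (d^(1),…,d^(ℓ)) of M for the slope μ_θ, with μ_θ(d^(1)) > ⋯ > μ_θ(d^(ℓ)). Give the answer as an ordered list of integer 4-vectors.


Interval decomposition of M: I[1,4]^2, I[2,2], I[2,3], I[4,4]^2.
HN type (ℓ=4): μ^(1)=69; μ^(2)=-22; μ^(3)=-57/2; μ^(4)=-48

((0, 0, 0, 4); (0, 0, 3, 0); (2, 2, 0, 0); (0, 2, 0, 0))


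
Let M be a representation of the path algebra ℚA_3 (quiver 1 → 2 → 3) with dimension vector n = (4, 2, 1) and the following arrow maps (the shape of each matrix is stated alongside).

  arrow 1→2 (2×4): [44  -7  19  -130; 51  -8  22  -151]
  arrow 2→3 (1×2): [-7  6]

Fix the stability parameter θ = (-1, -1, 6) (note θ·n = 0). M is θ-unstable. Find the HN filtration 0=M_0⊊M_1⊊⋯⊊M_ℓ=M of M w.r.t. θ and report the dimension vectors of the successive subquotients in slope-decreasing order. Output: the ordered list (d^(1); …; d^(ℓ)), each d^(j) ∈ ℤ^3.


Interval decomposition of M: I[1,1]^2, I[1,2], I[1,3].
HN type (ℓ=2): μ^(1)=6; μ^(2)=-1

((0, 0, 1); (4, 2, 0))


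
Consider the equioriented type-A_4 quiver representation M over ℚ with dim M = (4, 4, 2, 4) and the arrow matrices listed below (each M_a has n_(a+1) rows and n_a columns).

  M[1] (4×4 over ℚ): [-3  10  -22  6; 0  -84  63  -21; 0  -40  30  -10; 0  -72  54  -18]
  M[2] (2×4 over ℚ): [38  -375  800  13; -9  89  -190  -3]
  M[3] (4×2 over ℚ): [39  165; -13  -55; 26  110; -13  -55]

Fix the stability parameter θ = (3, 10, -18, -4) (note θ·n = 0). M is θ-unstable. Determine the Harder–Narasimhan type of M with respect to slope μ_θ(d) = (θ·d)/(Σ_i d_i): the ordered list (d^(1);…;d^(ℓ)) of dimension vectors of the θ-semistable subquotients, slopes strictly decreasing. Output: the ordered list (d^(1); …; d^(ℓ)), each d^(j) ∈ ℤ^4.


Interval decomposition of M: I[1,1]^2, I[1,3], I[1,4], I[2,2]^2, I[4,4]^3.
HN type (ℓ=5): μ^(1)=10; μ^(2)=3; μ^(3)=-5/3; μ^(4)=-9/4; μ^(5)=-4

((0, 2, 0, 0); (2, 0, 0, 0); (1, 1, 1, 0); (1, 1, 1, 1); (0, 0, 0, 3))


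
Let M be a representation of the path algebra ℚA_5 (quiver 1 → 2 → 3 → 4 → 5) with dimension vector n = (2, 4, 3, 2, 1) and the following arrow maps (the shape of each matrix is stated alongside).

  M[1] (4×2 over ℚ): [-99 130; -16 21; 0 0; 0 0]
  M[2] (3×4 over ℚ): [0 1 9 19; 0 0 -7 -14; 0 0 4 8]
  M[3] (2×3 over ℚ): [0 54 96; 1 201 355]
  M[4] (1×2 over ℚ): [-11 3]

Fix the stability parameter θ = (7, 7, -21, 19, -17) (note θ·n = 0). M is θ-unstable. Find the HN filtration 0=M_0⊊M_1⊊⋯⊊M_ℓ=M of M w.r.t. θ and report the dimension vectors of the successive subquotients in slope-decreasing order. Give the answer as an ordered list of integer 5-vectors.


Interval decomposition of M: I[1,2], I[1,5], I[2,2], I[2,4], I[3,3].
HN type (ℓ=6): μ^(1)=19; μ^(2)=7; μ^(3)=1; μ^(4)=-7/3; μ^(5)=-7; μ^(6)=-21

((0, 0, 0, 1, 0); (1, 2, 0, 0, 0); (0, 0, 0, 1, 1); (1, 1, 1, 0, 0); (0, 1, 1, 0, 0); (0, 0, 1, 0, 0))


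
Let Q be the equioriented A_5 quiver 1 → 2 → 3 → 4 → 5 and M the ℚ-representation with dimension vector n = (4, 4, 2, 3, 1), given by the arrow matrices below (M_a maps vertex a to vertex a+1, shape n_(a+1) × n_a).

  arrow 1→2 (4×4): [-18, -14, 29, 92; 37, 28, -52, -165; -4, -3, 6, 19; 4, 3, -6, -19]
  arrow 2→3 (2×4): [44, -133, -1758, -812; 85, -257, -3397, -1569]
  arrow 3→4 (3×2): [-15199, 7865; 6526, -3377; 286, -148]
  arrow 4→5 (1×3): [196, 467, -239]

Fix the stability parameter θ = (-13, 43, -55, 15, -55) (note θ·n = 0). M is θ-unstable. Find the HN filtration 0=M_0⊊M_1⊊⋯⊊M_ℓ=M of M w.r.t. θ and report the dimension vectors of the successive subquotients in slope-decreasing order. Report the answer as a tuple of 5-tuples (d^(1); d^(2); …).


Interval decomposition of M: I[1,1], I[1,2], I[1,4], I[1,5], I[2,2], I[4,4].
HN type (ℓ=4): μ^(1)=43; μ^(2)=15; μ^(3)=-6; μ^(4)=-13

((0, 2, 0, 0, 0); (0, 0, 0, 2, 0); (0, 1, 1, 0, 0); (4, 1, 1, 1, 1))


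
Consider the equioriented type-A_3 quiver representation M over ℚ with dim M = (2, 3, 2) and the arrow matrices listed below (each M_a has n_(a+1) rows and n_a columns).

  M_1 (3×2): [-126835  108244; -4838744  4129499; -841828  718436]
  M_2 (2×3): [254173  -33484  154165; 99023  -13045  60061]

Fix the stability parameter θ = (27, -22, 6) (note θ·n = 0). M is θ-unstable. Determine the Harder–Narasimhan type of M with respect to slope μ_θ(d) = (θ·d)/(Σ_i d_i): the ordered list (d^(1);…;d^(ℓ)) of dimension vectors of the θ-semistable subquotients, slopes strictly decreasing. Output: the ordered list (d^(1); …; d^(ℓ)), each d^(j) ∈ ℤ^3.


Via rank(M_{q-1}∘⋯∘M_p): M ≅ I[1,3]^2, I[2,2].
μ_θ-semistable layers: μ^(1)=6; μ^(2)=5/2; μ^(3)=-22

((0, 0, 2); (2, 2, 0); (0, 1, 0))


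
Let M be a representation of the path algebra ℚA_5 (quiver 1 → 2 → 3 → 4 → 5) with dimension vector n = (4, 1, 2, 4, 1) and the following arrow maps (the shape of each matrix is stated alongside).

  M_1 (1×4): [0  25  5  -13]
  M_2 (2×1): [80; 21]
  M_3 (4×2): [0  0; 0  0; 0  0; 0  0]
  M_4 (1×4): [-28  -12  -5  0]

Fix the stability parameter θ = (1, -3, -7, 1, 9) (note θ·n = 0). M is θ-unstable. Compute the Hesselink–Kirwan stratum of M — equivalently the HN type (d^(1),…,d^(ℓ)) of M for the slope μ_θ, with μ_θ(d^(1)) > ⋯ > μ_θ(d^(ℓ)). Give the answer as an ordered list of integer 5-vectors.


Via rank(M_{q-1}∘⋯∘M_p): M ≅ I[1,1]^3, I[1,3], I[3,3], I[4,4]^3, I[4,5].
μ_θ-semistable layers: μ^(1)=9; μ^(2)=1; μ^(3)=-3; μ^(4)=-7

((0, 0, 0, 0, 1); (3, 0, 0, 4, 0); (1, 1, 1, 0, 0); (0, 0, 1, 0, 0))


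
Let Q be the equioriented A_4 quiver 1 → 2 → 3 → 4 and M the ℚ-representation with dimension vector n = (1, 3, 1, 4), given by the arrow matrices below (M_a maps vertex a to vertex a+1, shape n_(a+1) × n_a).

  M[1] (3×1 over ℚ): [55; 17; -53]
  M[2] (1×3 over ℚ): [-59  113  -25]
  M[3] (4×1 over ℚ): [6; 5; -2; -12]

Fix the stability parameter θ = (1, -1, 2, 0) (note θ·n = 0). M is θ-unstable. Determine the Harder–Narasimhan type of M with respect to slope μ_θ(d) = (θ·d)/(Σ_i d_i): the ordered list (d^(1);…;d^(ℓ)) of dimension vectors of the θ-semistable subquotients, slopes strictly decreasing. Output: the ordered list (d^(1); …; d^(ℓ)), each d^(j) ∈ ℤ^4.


Via rank(M_{q-1}∘⋯∘M_p): M ≅ I[1,4], I[2,2]^2, I[4,4]^3.
μ_θ-semistable layers: μ^(1)=1; μ^(2)=0; μ^(3)=-1

((0, 0, 1, 1); (1, 1, 0, 3); (0, 2, 0, 0))


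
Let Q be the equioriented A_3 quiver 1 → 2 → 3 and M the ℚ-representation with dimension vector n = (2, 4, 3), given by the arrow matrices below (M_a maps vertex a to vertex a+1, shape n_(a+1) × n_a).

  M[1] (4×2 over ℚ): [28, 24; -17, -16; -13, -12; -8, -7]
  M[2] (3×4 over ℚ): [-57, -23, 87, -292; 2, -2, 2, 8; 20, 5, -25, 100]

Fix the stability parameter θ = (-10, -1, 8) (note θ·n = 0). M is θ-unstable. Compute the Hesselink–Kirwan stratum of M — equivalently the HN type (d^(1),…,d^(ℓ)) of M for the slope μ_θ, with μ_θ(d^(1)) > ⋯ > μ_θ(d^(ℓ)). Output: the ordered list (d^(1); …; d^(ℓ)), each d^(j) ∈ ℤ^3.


Interval decomposition of M: I[1,2]^2, I[2,3]^2, I[3,3].
HN type (ℓ=3): μ^(1)=8; μ^(2)=-1; μ^(3)=-10

((0, 0, 3); (0, 4, 0); (2, 0, 0))


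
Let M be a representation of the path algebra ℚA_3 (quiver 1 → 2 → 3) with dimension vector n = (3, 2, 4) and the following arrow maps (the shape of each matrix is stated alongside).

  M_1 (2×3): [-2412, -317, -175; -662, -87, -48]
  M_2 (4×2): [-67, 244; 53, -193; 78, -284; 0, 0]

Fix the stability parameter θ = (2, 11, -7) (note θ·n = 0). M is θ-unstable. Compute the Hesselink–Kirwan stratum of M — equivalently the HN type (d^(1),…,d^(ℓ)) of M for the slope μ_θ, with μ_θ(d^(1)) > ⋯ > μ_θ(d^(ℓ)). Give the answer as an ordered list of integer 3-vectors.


Via rank(M_{q-1}∘⋯∘M_p): M ≅ I[1,1], I[1,3]^2, I[3,3]^2.
μ_θ-semistable layers: μ^(1)=2; μ^(2)=-7

((3, 2, 2); (0, 0, 2))


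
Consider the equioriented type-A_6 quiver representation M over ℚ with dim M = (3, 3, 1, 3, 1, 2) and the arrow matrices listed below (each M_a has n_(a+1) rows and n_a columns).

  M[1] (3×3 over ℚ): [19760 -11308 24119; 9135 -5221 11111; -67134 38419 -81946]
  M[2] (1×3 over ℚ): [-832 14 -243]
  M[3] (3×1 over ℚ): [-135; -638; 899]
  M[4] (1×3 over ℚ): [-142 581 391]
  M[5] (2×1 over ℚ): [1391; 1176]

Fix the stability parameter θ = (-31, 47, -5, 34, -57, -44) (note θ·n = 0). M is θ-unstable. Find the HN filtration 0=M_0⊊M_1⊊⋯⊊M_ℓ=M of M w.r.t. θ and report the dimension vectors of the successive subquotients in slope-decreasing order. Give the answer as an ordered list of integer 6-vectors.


Interval decomposition of M: I[1,2]^2, I[1,6], I[4,4]^2, I[6,6].
HN type (ℓ=5): μ^(1)=47; μ^(2)=34; μ^(3)=-5; μ^(4)=-31; μ^(5)=-44

((0, 2, 0, 0, 0, 0); (0, 0, 0, 2, 0, 0); (0, 1, 1, 1, 1, 1); (3, 0, 0, 0, 0, 0); (0, 0, 0, 0, 0, 1))


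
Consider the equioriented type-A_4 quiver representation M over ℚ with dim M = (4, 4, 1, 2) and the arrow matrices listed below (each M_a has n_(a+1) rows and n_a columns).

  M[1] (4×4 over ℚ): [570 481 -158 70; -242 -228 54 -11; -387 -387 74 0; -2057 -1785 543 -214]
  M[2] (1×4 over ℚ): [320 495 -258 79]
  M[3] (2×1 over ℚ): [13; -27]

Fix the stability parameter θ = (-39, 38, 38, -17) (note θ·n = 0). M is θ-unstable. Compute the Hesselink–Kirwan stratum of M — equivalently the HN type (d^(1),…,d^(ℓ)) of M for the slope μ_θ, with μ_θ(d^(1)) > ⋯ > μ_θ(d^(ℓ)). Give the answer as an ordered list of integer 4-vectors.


Via rank(M_{q-1}∘⋯∘M_p): M ≅ I[1,2]^3, I[1,4], I[4,4].
μ_θ-semistable layers: μ^(1)=38; μ^(2)=59/3; μ^(3)=-17; μ^(4)=-39

((0, 3, 0, 0); (0, 1, 1, 1); (0, 0, 0, 1); (4, 0, 0, 0))


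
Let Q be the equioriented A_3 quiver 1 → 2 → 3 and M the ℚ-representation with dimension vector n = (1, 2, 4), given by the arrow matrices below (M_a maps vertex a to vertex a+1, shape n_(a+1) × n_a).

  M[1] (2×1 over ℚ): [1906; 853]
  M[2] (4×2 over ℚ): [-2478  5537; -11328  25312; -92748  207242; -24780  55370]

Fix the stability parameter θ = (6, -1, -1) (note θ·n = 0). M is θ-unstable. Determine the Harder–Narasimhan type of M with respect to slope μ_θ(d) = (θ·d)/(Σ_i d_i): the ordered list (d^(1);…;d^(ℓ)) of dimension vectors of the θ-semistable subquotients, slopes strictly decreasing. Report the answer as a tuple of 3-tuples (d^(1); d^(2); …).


Via rank(M_{q-1}∘⋯∘M_p): M ≅ I[1,3], I[2,2], I[3,3]^3.
μ_θ-semistable layers: μ^(1)=4/3; μ^(2)=-1

((1, 1, 1); (0, 1, 3))


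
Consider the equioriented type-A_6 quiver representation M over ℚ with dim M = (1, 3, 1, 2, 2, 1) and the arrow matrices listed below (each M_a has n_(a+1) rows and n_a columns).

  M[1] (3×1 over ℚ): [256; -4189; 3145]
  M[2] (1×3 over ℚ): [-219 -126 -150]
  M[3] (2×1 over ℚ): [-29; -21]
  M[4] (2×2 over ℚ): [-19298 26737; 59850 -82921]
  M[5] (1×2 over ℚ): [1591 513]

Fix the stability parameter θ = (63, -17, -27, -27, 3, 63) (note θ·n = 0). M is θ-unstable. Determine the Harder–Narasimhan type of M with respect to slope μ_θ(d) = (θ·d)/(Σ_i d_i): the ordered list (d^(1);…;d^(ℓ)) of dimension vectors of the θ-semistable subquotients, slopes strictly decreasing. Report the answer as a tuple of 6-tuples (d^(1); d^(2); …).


Via rank(M_{q-1}∘⋯∘M_p): M ≅ I[1,2], I[2,2], I[2,6], I[4,5].
μ_θ-semistable layers: μ^(1)=63; μ^(2)=23; μ^(3)=3; μ^(4)=-17; μ^(5)=-71/3; μ^(6)=-27

((0, 0, 0, 0, 0, 1); (1, 1, 0, 0, 0, 0); (0, 0, 0, 0, 2, 0); (0, 1, 0, 0, 0, 0); (0, 1, 1, 1, 0, 0); (0, 0, 0, 1, 0, 0))


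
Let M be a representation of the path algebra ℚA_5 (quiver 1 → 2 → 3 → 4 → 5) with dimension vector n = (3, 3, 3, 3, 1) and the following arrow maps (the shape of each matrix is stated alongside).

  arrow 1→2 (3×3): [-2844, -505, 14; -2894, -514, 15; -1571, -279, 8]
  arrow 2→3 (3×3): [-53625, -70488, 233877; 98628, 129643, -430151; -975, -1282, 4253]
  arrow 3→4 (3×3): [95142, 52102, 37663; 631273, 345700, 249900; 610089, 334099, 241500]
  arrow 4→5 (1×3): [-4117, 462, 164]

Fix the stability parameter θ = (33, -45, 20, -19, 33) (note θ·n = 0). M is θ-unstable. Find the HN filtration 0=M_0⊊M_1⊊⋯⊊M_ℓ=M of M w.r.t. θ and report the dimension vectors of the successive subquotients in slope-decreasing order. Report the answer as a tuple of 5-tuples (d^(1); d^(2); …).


Interval decomposition of M: I[1,2], I[1,4], I[1,5], I[3,4].
HN type (ℓ=3): μ^(1)=33; μ^(2)=1/2; μ^(3)=-6

((0, 0, 0, 0, 1); (0, 0, 3, 3, 0); (3, 3, 0, 0, 0))


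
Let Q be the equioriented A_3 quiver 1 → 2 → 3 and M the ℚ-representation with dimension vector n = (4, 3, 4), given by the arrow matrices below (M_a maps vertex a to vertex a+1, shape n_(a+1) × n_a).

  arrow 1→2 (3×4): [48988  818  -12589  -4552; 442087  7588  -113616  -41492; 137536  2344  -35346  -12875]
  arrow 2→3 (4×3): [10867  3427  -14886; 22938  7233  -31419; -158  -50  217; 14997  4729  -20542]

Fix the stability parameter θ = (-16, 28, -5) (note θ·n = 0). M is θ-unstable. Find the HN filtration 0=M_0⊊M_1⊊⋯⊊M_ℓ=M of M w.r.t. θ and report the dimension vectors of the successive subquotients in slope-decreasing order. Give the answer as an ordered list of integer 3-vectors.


Interval decomposition of M: I[1,1], I[1,3]^3, I[3,3].
HN type (ℓ=3): μ^(1)=23/2; μ^(2)=-5; μ^(3)=-16

((0, 3, 3); (0, 0, 1); (4, 0, 0))


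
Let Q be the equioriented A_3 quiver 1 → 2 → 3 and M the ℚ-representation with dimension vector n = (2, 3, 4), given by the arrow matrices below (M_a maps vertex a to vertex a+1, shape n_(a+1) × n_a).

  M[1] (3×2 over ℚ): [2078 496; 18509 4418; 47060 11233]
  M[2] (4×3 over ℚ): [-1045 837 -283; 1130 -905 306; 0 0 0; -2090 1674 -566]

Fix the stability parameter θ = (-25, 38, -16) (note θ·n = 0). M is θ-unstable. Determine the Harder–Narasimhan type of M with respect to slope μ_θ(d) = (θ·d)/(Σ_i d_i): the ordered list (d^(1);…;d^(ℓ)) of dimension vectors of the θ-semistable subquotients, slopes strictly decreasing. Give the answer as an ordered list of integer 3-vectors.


Interval decomposition of M: I[1,3]^2, I[2,2], I[3,3]^2.
HN type (ℓ=4): μ^(1)=38; μ^(2)=11; μ^(3)=-16; μ^(4)=-25

((0, 1, 0); (0, 2, 2); (0, 0, 2); (2, 0, 0))


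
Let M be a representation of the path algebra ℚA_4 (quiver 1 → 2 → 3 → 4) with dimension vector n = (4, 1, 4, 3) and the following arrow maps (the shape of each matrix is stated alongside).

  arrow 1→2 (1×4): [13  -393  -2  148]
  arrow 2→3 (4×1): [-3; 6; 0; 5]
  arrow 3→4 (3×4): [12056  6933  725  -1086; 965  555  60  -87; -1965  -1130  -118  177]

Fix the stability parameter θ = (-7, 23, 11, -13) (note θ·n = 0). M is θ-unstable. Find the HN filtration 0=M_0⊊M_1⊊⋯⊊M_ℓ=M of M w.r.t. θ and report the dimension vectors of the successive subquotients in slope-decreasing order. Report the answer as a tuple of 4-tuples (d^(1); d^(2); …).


Via rank(M_{q-1}∘⋯∘M_p): M ≅ I[1,1]^3, I[1,3], I[3,4]^3.
μ_θ-semistable layers: μ^(1)=17; μ^(2)=-1; μ^(3)=-7

((0, 1, 1, 0); (0, 0, 3, 3); (4, 0, 0, 0))


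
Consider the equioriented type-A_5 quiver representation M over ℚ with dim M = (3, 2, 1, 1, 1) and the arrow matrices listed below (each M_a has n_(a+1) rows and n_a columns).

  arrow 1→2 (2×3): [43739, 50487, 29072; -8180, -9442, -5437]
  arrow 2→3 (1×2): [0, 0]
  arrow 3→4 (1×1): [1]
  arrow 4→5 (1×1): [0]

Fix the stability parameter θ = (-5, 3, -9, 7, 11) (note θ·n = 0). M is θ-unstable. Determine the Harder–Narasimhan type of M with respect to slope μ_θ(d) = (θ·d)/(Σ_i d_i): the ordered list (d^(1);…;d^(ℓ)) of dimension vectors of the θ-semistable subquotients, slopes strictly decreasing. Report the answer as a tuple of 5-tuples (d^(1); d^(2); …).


Interval decomposition of M: I[1,1], I[1,2]^2, I[3,4], I[5,5].
HN type (ℓ=5): μ^(1)=11; μ^(2)=7; μ^(3)=3; μ^(4)=-5; μ^(5)=-9

((0, 0, 0, 0, 1); (0, 0, 0, 1, 0); (0, 2, 0, 0, 0); (3, 0, 0, 0, 0); (0, 0, 1, 0, 0))


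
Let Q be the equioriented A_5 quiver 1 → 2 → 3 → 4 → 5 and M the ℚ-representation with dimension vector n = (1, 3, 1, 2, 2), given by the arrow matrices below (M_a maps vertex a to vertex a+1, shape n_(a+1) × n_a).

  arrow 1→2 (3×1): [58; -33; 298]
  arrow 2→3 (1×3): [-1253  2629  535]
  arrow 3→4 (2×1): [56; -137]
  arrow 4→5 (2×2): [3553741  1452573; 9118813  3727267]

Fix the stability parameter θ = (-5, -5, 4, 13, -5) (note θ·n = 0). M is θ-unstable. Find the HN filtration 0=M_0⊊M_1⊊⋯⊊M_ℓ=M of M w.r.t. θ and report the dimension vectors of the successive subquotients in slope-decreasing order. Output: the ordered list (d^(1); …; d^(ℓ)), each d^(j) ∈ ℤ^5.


Via rank(M_{q-1}∘⋯∘M_p): M ≅ I[1,5], I[2,2]^2, I[4,5].
μ_θ-semistable layers: μ^(1)=4; μ^(2)=-5

((0, 0, 1, 2, 2); (1, 3, 0, 0, 0))


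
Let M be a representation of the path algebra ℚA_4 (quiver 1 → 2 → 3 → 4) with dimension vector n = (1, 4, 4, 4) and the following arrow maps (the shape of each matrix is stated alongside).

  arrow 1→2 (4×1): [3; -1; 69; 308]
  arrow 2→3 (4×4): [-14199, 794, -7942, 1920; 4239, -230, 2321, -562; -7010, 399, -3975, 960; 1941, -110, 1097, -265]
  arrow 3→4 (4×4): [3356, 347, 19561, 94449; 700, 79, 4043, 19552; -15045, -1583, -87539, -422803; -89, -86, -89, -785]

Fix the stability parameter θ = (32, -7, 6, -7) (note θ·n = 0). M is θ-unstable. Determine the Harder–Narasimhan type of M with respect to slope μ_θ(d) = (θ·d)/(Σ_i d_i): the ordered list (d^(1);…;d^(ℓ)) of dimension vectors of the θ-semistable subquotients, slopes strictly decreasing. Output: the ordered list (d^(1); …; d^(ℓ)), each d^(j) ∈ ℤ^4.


Via rank(M_{q-1}∘⋯∘M_p): M ≅ I[1,4], I[2,4]^3.
μ_θ-semistable layers: μ^(1)=6; μ^(2)=-1/2; μ^(3)=-7

((1, 1, 1, 1); (0, 0, 3, 3); (0, 3, 0, 0))


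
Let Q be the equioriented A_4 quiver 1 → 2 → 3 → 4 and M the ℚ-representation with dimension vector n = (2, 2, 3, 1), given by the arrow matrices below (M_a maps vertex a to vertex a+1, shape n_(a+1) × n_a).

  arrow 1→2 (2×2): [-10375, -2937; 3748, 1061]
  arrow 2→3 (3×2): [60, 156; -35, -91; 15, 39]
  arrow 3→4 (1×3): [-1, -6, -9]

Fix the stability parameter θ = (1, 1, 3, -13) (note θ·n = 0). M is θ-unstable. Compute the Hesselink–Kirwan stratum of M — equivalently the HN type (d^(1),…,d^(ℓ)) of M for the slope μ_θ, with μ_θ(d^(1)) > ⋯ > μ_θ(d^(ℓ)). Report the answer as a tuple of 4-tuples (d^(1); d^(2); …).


Interval decomposition of M: I[1,2], I[1,4], I[3,3]^2.
HN type (ℓ=3): μ^(1)=3; μ^(2)=1; μ^(3)=-2

((0, 0, 2, 0); (1, 1, 0, 0); (1, 1, 1, 1))


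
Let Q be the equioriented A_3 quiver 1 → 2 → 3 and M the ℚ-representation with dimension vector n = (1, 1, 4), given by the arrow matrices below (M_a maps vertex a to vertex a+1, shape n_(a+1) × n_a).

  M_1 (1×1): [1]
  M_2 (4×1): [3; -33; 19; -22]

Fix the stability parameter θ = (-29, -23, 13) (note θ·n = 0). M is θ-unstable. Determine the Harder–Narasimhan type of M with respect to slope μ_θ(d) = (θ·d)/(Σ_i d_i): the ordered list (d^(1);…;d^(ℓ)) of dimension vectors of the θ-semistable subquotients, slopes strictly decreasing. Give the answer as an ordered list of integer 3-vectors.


Interval decomposition of M: I[1,3], I[3,3]^3.
HN type (ℓ=3): μ^(1)=13; μ^(2)=-23; μ^(3)=-29

((0, 0, 4); (0, 1, 0); (1, 0, 0))


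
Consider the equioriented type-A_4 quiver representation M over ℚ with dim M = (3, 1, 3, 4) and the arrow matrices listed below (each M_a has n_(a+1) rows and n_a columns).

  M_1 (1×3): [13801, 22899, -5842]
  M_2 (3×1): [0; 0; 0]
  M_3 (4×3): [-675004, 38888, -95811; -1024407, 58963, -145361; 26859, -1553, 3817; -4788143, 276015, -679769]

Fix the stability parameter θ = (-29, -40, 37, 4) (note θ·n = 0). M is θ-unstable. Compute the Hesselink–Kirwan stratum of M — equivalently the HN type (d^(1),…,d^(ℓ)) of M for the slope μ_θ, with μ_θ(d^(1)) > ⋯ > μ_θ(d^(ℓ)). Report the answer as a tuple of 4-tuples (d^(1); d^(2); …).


Interval decomposition of M: I[1,1]^2, I[1,2], I[3,4]^3, I[4,4].
HN type (ℓ=4): μ^(1)=41/2; μ^(2)=4; μ^(3)=-29; μ^(4)=-69/2

((0, 0, 3, 3); (0, 0, 0, 1); (2, 0, 0, 0); (1, 1, 0, 0))


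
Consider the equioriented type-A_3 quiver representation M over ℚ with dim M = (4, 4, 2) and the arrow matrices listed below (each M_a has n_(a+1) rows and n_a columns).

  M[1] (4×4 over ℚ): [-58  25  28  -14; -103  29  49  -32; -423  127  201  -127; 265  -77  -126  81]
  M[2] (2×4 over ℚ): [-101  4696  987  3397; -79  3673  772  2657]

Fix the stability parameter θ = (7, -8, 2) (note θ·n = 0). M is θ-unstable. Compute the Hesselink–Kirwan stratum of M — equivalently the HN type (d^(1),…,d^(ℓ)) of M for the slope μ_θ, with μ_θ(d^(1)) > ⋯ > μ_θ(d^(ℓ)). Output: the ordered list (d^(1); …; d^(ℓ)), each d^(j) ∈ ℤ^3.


Interval decomposition of M: I[1,2]^2, I[1,3]^2.
HN type (ℓ=2): μ^(1)=2; μ^(2)=-1/2

((0, 0, 2); (4, 4, 0))


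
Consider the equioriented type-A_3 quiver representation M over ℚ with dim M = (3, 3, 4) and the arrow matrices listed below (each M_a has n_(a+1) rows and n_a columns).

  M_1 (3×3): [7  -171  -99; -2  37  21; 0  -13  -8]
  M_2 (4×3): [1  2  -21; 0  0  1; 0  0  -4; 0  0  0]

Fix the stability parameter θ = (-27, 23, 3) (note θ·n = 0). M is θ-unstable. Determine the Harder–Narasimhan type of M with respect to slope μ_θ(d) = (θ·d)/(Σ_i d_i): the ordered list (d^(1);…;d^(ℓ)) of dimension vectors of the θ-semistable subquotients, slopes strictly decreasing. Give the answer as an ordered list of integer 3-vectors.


Interval decomposition of M: I[1,2], I[1,3]^2, I[3,3]^2.
HN type (ℓ=4): μ^(1)=23; μ^(2)=13; μ^(3)=3; μ^(4)=-27

((0, 1, 0); (0, 2, 2); (0, 0, 2); (3, 0, 0))


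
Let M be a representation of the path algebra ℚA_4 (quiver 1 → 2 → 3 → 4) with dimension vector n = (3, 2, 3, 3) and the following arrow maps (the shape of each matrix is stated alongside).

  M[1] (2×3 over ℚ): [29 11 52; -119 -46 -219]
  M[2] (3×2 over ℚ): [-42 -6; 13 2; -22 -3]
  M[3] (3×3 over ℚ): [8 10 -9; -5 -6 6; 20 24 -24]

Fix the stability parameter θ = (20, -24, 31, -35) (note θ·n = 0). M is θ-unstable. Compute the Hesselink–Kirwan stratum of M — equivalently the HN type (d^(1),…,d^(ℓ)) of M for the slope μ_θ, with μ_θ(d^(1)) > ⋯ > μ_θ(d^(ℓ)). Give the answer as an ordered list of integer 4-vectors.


Interval decomposition of M: I[1,1], I[1,3], I[1,4], I[3,4], I[4,4].
HN type (ℓ=4): μ^(1)=31; μ^(2)=20; μ^(3)=-2; μ^(4)=-35

((0, 0, 1, 0); (1, 0, 0, 0); (2, 2, 2, 2); (0, 0, 0, 1))


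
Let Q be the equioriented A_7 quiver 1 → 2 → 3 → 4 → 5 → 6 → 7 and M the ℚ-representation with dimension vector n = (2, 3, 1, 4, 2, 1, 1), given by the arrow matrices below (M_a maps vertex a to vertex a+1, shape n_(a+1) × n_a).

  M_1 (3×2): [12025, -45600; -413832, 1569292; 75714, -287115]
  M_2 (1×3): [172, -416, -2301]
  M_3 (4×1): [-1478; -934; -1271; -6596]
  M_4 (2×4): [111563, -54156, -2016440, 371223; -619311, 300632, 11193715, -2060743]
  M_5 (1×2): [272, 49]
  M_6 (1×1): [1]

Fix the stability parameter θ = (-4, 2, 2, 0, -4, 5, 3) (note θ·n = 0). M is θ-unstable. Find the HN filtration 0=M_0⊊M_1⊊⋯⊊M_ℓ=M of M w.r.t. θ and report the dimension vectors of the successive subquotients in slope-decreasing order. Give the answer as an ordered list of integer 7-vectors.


Via rank(M_{q-1}∘⋯∘M_p): M ≅ I[1,2], I[1,7], I[2,2], I[4,4]^2, I[4,5].
μ_θ-semistable layers: μ^(1)=4; μ^(2)=2; μ^(3)=0; μ^(4)=-2; μ^(5)=-4

((0, 0, 0, 0, 0, 1, 1); (0, 2, 0, 0, 0, 0, 0); (0, 1, 1, 3, 1, 0, 0); (0, 0, 0, 1, 1, 0, 0); (2, 0, 0, 0, 0, 0, 0))


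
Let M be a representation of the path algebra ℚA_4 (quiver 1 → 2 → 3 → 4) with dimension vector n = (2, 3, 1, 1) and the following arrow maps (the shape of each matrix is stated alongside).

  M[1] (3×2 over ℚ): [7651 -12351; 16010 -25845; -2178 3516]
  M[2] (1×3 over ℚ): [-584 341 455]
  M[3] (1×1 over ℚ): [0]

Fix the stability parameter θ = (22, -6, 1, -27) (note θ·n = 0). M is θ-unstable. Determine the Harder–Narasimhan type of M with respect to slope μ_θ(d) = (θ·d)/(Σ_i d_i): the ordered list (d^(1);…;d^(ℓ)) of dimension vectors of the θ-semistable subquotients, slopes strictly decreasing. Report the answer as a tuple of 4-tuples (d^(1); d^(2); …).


Interval decomposition of M: I[1,2], I[1,3], I[2,2], I[4,4].
HN type (ℓ=4): μ^(1)=8; μ^(2)=17/3; μ^(3)=-6; μ^(4)=-27

((1, 1, 0, 0); (1, 1, 1, 0); (0, 1, 0, 0); (0, 0, 0, 1))


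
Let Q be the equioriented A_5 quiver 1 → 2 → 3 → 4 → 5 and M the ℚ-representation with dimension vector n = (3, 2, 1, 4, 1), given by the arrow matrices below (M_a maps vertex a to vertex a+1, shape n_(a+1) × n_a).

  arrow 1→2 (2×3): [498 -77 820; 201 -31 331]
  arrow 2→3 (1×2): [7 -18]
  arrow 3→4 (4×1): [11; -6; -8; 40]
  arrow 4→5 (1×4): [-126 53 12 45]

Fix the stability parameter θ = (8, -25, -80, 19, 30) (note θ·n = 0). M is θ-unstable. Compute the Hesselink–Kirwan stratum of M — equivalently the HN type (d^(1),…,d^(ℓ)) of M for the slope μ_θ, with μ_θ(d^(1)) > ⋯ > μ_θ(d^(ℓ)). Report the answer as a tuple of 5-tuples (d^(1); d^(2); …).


Via rank(M_{q-1}∘⋯∘M_p): M ≅ I[1,1], I[1,2], I[1,4], I[4,4]^2, I[4,5].
μ_θ-semistable layers: μ^(1)=30; μ^(2)=19; μ^(3)=8; μ^(4)=-17/2; μ^(5)=-97/3

((0, 0, 0, 0, 1); (0, 0, 0, 4, 0); (1, 0, 0, 0, 0); (1, 1, 0, 0, 0); (1, 1, 1, 0, 0))


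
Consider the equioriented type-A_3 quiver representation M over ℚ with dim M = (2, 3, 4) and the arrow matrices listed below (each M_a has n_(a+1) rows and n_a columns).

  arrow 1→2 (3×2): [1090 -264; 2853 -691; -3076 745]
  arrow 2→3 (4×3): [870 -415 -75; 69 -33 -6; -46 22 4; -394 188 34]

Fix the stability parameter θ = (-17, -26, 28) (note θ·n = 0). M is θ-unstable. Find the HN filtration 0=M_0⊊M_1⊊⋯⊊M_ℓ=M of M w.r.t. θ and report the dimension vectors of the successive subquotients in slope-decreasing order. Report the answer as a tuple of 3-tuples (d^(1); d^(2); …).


Barcode: M ≅ I[1,3]^2, I[2,2], I[3,3]^2. HN layers by μ_θ (3 steps, strictly decreasing):
  μ^(1)=28; μ^(2)=-43/2; μ^(3)=-26

((0, 0, 4); (2, 2, 0); (0, 1, 0))


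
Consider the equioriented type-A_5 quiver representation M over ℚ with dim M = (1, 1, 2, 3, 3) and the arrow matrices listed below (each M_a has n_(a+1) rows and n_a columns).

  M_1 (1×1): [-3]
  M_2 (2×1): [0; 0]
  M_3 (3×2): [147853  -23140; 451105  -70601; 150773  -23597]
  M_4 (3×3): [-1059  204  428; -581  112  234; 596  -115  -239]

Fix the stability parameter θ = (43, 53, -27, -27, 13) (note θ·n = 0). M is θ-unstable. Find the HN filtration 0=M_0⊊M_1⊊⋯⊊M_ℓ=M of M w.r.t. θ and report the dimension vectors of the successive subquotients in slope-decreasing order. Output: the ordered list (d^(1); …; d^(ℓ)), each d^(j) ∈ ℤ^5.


Via rank(M_{q-1}∘⋯∘M_p): M ≅ I[1,2], I[3,5]^2, I[4,5].
μ_θ-semistable layers: μ^(1)=53; μ^(2)=43; μ^(3)=13; μ^(4)=-27

((0, 1, 0, 0, 0); (1, 0, 0, 0, 0); (0, 0, 0, 0, 3); (0, 0, 2, 3, 0))


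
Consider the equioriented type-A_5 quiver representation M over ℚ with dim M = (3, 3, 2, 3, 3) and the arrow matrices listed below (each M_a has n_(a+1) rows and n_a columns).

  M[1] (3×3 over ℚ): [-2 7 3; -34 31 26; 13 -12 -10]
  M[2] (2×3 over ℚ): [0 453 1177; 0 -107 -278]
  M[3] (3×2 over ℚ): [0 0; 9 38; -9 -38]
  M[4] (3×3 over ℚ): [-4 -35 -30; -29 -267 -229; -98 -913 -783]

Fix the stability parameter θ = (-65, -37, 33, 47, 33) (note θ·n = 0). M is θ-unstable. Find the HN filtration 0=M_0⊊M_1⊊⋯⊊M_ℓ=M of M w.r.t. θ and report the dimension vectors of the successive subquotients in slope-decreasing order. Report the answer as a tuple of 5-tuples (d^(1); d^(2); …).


Via rank(M_{q-1}∘⋯∘M_p): M ≅ I[1,2], I[1,3], I[1,5], I[4,5]^2.
μ_θ-semistable layers: μ^(1)=40; μ^(2)=33; μ^(3)=-37; μ^(4)=-65

((0, 0, 0, 3, 3); (0, 0, 2, 0, 0); (0, 3, 0, 0, 0); (3, 0, 0, 0, 0))


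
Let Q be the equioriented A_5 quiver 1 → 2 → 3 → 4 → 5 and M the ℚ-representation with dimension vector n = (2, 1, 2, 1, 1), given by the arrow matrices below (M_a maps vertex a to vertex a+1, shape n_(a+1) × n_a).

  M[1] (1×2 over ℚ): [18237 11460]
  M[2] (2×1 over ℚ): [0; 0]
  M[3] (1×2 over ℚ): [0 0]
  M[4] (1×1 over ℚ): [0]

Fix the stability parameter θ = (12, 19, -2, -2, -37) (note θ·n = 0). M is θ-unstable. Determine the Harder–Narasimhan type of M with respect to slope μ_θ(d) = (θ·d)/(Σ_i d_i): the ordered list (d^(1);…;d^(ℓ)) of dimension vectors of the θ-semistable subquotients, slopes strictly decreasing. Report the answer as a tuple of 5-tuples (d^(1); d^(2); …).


Barcode: M ≅ I[1,1], I[1,2], I[3,3]^2, I[4,4], I[5,5]. HN layers by μ_θ (4 steps, strictly decreasing):
  μ^(1)=19; μ^(2)=12; μ^(3)=-2; μ^(4)=-37

((0, 1, 0, 0, 0); (2, 0, 0, 0, 0); (0, 0, 2, 1, 0); (0, 0, 0, 0, 1))


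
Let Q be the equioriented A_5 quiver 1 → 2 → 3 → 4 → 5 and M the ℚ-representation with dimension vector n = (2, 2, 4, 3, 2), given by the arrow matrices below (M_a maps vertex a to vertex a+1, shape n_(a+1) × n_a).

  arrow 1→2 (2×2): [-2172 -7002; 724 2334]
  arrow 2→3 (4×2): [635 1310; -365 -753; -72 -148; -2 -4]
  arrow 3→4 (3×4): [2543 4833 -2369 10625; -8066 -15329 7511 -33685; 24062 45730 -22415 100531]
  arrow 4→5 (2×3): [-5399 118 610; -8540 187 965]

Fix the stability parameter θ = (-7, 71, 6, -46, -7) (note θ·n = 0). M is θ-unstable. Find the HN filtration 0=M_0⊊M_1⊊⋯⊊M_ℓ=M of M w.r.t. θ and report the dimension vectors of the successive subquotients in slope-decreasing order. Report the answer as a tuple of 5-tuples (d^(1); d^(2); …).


Barcode: M ≅ I[1,1], I[1,5], I[2,5], I[3,3], I[3,4]. HN layers by μ_θ (3 steps, strictly decreasing):
  μ^(1)=6; μ^(2)=-7; μ^(3)=-20

((0, 2, 3, 2, 2); (2, 0, 0, 0, 0); (0, 0, 1, 1, 0))


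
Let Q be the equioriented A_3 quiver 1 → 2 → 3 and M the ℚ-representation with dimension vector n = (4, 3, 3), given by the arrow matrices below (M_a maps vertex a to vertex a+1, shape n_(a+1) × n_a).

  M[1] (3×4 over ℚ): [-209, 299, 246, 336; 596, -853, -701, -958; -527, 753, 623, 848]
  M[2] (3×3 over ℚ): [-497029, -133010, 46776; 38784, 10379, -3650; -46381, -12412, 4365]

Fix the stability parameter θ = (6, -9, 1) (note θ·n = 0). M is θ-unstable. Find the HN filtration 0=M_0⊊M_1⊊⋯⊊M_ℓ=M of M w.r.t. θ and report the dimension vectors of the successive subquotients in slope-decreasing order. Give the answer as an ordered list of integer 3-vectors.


Via rank(M_{q-1}∘⋯∘M_p): M ≅ I[1,1], I[1,3]^3.
μ_θ-semistable layers: μ^(1)=6; μ^(2)=1; μ^(3)=-3/2

((1, 0, 0); (0, 0, 3); (3, 3, 0))


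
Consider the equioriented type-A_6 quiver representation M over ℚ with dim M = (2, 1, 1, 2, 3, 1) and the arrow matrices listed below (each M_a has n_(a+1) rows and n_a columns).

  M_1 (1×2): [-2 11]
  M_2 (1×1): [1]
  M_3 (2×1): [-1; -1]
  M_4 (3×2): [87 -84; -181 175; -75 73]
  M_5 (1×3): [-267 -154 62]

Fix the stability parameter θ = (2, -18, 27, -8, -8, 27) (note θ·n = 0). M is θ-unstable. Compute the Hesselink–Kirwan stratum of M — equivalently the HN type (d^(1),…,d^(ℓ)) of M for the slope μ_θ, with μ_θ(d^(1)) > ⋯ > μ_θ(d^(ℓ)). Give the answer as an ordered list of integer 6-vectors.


Via rank(M_{q-1}∘⋯∘M_p): M ≅ I[1,1], I[1,6], I[4,5], I[5,5].
μ_θ-semistable layers: μ^(1)=27; μ^(2)=11/3; μ^(3)=2; μ^(4)=-8

((0, 0, 0, 0, 0, 1); (0, 0, 1, 1, 1, 0); (1, 0, 0, 0, 0, 0); (1, 1, 0, 1, 2, 0))


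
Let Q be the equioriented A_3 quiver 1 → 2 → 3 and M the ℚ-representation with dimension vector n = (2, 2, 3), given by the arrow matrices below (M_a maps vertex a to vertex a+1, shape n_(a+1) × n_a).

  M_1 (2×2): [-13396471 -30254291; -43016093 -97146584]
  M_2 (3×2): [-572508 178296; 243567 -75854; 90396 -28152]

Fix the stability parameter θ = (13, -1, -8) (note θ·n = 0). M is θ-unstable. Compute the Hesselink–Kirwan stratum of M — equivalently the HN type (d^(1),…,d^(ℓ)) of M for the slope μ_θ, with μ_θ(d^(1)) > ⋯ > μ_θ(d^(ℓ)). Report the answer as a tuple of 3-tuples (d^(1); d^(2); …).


Barcode: M ≅ I[1,2], I[1,3], I[3,3]^2. HN layers by μ_θ (3 steps, strictly decreasing):
  μ^(1)=6; μ^(2)=4/3; μ^(3)=-8

((1, 1, 0); (1, 1, 1); (0, 0, 2))


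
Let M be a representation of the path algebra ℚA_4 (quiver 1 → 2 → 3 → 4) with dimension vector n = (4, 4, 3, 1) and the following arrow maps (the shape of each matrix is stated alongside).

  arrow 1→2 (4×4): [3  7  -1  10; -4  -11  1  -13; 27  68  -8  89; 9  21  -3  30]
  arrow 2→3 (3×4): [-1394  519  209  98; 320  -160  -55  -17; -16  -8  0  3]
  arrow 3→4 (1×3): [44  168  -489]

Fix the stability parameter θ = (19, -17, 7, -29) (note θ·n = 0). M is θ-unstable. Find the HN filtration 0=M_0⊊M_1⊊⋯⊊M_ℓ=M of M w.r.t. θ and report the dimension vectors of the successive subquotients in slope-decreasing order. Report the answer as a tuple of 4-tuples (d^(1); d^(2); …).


Interval decomposition of M: I[1,1]^2, I[1,3], I[1,4], I[2,2], I[2,3].
HN type (ℓ=5): μ^(1)=19; μ^(2)=7; μ^(3)=1; μ^(4)=-5; μ^(5)=-17

((2, 0, 0, 0); (0, 0, 2, 0); (1, 1, 0, 0); (1, 1, 1, 1); (0, 2, 0, 0))


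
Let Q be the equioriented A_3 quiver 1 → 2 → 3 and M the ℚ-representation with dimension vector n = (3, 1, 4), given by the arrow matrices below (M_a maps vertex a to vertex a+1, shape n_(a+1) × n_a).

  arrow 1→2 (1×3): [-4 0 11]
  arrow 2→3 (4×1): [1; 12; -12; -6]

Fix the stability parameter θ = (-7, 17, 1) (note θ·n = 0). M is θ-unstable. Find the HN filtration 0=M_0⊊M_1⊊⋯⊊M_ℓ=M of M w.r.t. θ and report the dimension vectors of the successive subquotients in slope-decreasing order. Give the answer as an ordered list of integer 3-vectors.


Via rank(M_{q-1}∘⋯∘M_p): M ≅ I[1,1]^2, I[1,3], I[3,3]^3.
μ_θ-semistable layers: μ^(1)=9; μ^(2)=1; μ^(3)=-7

((0, 1, 1); (0, 0, 3); (3, 0, 0))


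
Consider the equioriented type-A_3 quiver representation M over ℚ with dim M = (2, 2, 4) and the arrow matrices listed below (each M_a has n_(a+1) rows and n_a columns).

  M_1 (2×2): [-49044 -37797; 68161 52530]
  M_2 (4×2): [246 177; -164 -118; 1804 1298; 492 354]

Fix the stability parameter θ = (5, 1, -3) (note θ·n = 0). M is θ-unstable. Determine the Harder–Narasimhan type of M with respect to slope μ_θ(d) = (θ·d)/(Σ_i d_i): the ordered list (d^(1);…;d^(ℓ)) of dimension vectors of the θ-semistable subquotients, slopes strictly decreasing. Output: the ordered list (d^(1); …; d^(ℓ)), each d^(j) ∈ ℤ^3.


Via rank(M_{q-1}∘⋯∘M_p): M ≅ I[1,2], I[1,3], I[3,3]^3.
μ_θ-semistable layers: μ^(1)=3; μ^(2)=1; μ^(3)=-3

((1, 1, 0); (1, 1, 1); (0, 0, 3))


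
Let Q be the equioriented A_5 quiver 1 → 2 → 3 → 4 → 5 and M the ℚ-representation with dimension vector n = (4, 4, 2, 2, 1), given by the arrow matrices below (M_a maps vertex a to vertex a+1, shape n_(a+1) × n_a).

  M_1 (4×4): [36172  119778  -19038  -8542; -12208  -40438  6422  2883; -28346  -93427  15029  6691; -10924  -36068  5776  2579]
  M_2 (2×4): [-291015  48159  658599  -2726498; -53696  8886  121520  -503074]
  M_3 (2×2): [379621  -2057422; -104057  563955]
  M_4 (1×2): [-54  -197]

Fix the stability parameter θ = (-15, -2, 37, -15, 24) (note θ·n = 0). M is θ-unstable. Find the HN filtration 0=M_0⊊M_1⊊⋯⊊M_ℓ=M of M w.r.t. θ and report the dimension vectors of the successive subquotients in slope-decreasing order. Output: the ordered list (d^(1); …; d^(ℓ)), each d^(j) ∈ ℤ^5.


Barcode: M ≅ I[1,1]^2, I[1,4], I[1,5], I[2,2]^2. HN layers by μ_θ (4 steps, strictly decreasing):
  μ^(1)=24; μ^(2)=11; μ^(3)=-2; μ^(4)=-15

((0, 0, 0, 0, 1); (0, 0, 2, 2, 0); (0, 4, 0, 0, 0); (4, 0, 0, 0, 0))


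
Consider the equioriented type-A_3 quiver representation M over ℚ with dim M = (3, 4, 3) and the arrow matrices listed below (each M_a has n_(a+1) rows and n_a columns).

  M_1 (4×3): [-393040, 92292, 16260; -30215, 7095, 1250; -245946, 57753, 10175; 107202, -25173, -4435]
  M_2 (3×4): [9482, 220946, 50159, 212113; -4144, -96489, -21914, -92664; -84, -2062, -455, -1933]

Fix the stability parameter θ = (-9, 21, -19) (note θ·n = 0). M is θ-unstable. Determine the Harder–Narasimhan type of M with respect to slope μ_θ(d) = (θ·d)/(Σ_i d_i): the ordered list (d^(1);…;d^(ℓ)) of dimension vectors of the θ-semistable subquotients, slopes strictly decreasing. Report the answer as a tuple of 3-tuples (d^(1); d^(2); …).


Interval decomposition of M: I[1,1], I[1,3]^2, I[2,2], I[2,3].
HN type (ℓ=3): μ^(1)=21; μ^(2)=1; μ^(3)=-9

((0, 1, 0); (0, 3, 3); (3, 0, 0))
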